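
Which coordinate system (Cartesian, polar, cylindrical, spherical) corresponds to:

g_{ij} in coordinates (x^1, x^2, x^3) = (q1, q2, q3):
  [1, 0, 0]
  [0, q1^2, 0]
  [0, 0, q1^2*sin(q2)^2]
The line element ds^2 = dq1^2 + q1^2 dq2^2 + q1^2 sin(q2)^2 dq3^2 is dr^2 + r^2 dθ^2 + r^2 sin(θ)^2 dφ^2 with q1 = r, q2 = θ, q3 = φ.
spherical coordinates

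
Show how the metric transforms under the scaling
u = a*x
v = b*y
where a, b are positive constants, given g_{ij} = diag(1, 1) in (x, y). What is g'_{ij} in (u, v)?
Invert the transformation: x = u/a, y = v/b
g'_{ij} = (∂x^k/∂x'^i)(∂x^l/∂x'^j) g_{kl}; with g_{kl} = δ_{kl} this is Σ_k (∂x^k/∂x'^i)(∂x^k/∂x'^j).
Jacobian: ∂x/∂u = 1/a, ∂x/∂v = 0, ∂y/∂u = 0, ∂y/∂v = 1/b
g'_{uu} = (1/a)(1/a) + (0)(0) = 1/a^2
g'_{uv} = (1/a)(0) + (0)(1/b) = 0
g'_{vv} = (0)(0) + (1/b)(1/b) = 1/b^2
g'_{ij} = diag(1/a^2, 1/b^2)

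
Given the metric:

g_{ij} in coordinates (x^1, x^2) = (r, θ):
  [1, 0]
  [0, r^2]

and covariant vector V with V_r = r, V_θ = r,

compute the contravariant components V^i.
Inverse metric (diagonal): g^{rr} = 1, g^{θθ} = 1/r^2
V^i = g^{ij} V_j:
V^r = (1)(r) + (0)(r) = r
V^θ = (0)(r) + (1/r^2)(r) = 1/r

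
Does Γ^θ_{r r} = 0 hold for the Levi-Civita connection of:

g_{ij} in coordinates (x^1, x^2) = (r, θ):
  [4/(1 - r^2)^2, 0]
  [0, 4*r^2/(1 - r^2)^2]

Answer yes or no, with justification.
Γ^θ_{r r} = (1/2) g^{θθ} (∂_r g_{θr} + ∂_r g_{θr} - ∂_θ g_{rr}) = (1/2)((1 - r^2)^2/(4*r^2))((0) + (0) - (0)) = 0
This equals the proposed value 0.
Yes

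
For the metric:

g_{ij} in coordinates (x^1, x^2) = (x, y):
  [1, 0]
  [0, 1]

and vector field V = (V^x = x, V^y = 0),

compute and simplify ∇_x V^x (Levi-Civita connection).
All Christoffel symbols are zero.
∇_x V^x = ∂_x V^x + Γ^x_{x j} V^j
  = (1) + (0)(x) + (0)(0)
  = 1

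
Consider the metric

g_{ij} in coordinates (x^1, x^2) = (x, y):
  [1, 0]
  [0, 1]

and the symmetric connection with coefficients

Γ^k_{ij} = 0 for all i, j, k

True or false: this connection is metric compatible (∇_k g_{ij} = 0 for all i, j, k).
Using ∇_k g_{ij} = ∂_k g_{ij} - Γ^m_{ki} g_{mj} - Γ^m_{kj} g_{im}:
e.g. ∇_y g_{yy} = (0) - (0) - (0) = 0
Every component ∇_k g_{ij} vanishes: the connection is metric compatible.
True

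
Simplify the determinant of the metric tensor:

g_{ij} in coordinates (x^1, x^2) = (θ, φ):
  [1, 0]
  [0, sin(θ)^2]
For a 2×2 metric: det(g) = g_{11}·g_{22} - g_{12}·g_{21}
= (1)·(sin(θ)^2) - (0)·(0)
= sin(θ)^2 - 0
det(g) = sin(θ)^2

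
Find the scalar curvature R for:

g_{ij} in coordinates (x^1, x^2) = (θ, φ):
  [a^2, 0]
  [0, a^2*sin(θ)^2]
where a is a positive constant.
Non-zero Christoffel symbols (Γ^k_{ij} = Γ^k_{ji}):
Γ^θ_{φ φ} = -sin(2*θ)/2
Γ^φ_{θ φ} = 1/tan(θ)
Ricci tensor (R_{ij} = R^k_{ikj}): R_{θθ} = 1, R_{θφ} = 0, R_{φφ} = sin(θ)^2
Inverse metric: g^{θθ} = 1/a^2, g^{φφ} = 1/(a^2*sin(θ)^2)
R = g^{ij} R_{ij} = (1/a^2)(1) + (1/(a^2*sin(θ)^2))(sin(θ)^2) = 2/a^2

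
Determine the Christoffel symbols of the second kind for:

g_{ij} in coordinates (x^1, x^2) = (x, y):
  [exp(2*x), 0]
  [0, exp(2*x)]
Using Γ^k_{ij} = (1/2) g^{km} (∂_i g_{mj} + ∂_j g_{mi} - ∂_m g_{ij}); the metric is diagonal, so only the m = k term contributes.
Non-zero symbols (using the symmetry Γ^k_{ij} = Γ^k_{ji}):
Γ^x_{x x} = (1/2) g^{xx} (∂_x g_{xx} + ∂_x g_{xx} - ∂_x g_{xx}) = (1/2)(exp(-2*x))((2*exp(2*x)) + (2*exp(2*x)) - (2*exp(2*x))) = 1
Γ^x_{y y} = (1/2) g^{xx} (∂_y g_{xy} + ∂_y g_{xy} - ∂_x g_{yy}) = (1/2)(exp(-2*x))((0) + (0) - (2*exp(2*x))) = -1
Γ^y_{x y} = (1/2) g^{yy} (∂_x g_{yy} + ∂_y g_{yx} - ∂_y g_{xy}) = (1/2)(exp(-2*x))((2*exp(2*x)) + (0) - (0)) = 1
All other Christoffel symbols are zero.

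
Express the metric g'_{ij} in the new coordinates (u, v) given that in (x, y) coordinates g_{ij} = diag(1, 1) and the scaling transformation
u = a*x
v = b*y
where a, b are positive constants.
Invert the transformation: x = u/a, y = v/b
g'_{ij} = (∂x^k/∂x'^i)(∂x^l/∂x'^j) g_{kl}; with g_{kl} = δ_{kl} this is Σ_k (∂x^k/∂x'^i)(∂x^k/∂x'^j).
Jacobian: ∂x/∂u = 1/a, ∂x/∂v = 0, ∂y/∂u = 0, ∂y/∂v = 1/b
g'_{uu} = (1/a)(1/a) + (0)(0) = 1/a^2
g'_{uv} = (1/a)(0) + (0)(1/b) = 0
g'_{vv} = (0)(0) + (1/b)(1/b) = 1/b^2
g'_{ij} = diag(1/a^2, 1/b^2)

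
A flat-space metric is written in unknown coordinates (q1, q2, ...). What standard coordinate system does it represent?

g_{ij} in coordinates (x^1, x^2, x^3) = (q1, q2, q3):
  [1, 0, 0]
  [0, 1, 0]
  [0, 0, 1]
All components are constant and the metric is the identity, i.e. orthonormal rectilinear coordinates.
Cartesian (3D) coordinates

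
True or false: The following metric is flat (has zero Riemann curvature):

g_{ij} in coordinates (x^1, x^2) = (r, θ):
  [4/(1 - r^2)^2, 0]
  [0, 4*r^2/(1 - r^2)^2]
Non-zero Christoffel symbols:
Γ^r_{r r} = 2*r/(1 - r^2)
Γ^r_{θ θ} = (r^3 + r)/(r^2 - 1)
Γ^θ_{r θ} = (-r^2 - 1)/(r^3 - r)
Ricci tensor: R_{rr} = -4/(r^2 - 1)^2, R_{rθ} = 0, R_{θθ} = -4*r^2/(r^2 - 1)^2
The Ricci tensor is non-zero, so the Riemann tensor is non-zero: not flat.
False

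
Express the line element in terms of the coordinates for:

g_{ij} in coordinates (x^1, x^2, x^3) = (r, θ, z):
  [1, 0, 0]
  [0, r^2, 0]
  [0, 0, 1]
ds^2 = g_{ij} dx^i dx^j; only the non-zero components contribute.
ds^2 = dr^2 + r^2 dθ^2 + dz^2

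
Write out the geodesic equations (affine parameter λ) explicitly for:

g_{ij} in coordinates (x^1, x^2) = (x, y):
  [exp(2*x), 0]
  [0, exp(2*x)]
Geodesic equation: d^2x^k/dλ^2 + Γ^k_{ij} (dx^i/dλ)(dx^j/dλ) = 0.
Non-zero Christoffel symbols:
Γ^x_{x x} = 1
Γ^x_{y y} = -1
Γ^y_{x y} = 1
Substituting (the symmetric pair Γ^k_{ij}, Γ^k_{ji} combines into a factor 2):
d^2x/dλ^2 + (dx/dλ)^2 - (dy/dλ)^2 = 0
d^2y/dλ^2 + 2 (dx/dλ)(dy/dλ) = 0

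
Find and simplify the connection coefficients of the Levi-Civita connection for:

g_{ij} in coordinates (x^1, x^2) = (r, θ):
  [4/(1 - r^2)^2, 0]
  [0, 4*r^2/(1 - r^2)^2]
Using Γ^k_{ij} = (1/2) g^{km} (∂_i g_{mj} + ∂_j g_{mi} - ∂_m g_{ij}); the metric is diagonal, so only the m = k term contributes.
Non-zero symbols (using the symmetry Γ^k_{ij} = Γ^k_{ji}):
Γ^r_{r r} = (1/2) g^{rr} (∂_r g_{rr} + ∂_r g_{rr} - ∂_r g_{rr}) = (1/2)((1 - r^2)^2/4)((16*r/(1 - r^2)^3) + (16*r/(1 - r^2)^3) - (16*r/(1 - r^2)^3)) = 2*r/(1 - r^2)
Γ^r_{θ θ} = (1/2) g^{rr} (∂_θ g_{rθ} + ∂_θ g_{rθ} - ∂_r g_{θθ}) = (1/2)((1 - r^2)^2/4)((0) + (0) - (-8*(r^3 + r)/(r^2 - 1)^3)) = (r^3 + r)/(r^2 - 1)
Γ^θ_{r θ} = (1/2) g^{θθ} (∂_r g_{θθ} + ∂_θ g_{θr} - ∂_θ g_{rθ}) = (1/2)((1 - r^2)^2/(4*r^2))((-8*(r^3 + r)/(r^2 - 1)^3) + (0) - (0)) = (-r^2 - 1)/(r^3 - r)
All other Christoffel symbols are zero.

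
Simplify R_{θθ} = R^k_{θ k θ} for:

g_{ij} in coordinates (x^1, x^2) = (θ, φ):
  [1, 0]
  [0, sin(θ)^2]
Non-zero Christoffel symbols (Γ^k_{ij} = Γ^k_{ji}):
Γ^θ_{φ φ} = -sin(2*θ)/2
Γ^φ_{θ φ} = 1/tan(θ)
R^θ_{θ θ θ} = 0 (a repeated index in an antisymmetric pair)
R^φ_{θ φ θ} = ∂_φ Γ^φ_{θ θ} - ∂_θ Γ^φ_{θ φ} + Γ^φ_{φ m} Γ^m_{θ θ} - Γ^φ_{θ m} Γ^m_{θ φ}
  = (0) - (-1/sin(θ)^2) + (0) - (1/tan(θ)^2) = 1
R_{θθ} = R^θ_{θ θ θ} + R^φ_{θ φ θ} = (0) + (1) = 1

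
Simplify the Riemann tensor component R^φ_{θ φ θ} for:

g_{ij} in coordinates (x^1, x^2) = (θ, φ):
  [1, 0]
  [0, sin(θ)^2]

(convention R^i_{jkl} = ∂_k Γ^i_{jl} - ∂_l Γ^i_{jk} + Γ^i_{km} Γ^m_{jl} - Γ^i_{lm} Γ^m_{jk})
Non-zero Christoffel symbols (Γ^k_{ij} = Γ^k_{ji}):
Γ^θ_{φ φ} = -sin(2*θ)/2
Γ^φ_{θ φ} = 1/tan(θ)
R^φ_{θ φ θ} = ∂_φ Γ^φ_{θ θ} - ∂_θ Γ^φ_{θ φ} + Γ^φ_{φ m} Γ^m_{θ θ} - Γ^φ_{θ m} Γ^m_{θ φ}
  = (0) - (-1/sin(θ)^2) + (0) - (1/tan(θ)^2) = 1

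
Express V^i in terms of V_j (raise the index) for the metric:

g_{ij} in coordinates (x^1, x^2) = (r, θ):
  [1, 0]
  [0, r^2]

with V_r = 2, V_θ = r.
Inverse metric (diagonal): g^{rr} = 1, g^{θθ} = 1/r^2
V^i = g^{ij} V_j:
V^r = (1)(2) + (0)(r) = 2
V^θ = (0)(2) + (1/r^2)(r) = 1/r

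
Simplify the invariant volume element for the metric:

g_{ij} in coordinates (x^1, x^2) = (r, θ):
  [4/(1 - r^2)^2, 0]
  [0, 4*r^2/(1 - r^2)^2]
det(g) = 16*r^2/(1 - r^2)^4
√|det(g)| = 4*r/(r^2 - 1)^2
Volume element: dV = 4*r/(r^2 - 1)^2 dr dθ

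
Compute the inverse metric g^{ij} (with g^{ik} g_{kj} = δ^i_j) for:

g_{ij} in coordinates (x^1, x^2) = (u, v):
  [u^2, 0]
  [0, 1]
The metric is diagonal, so g^{ij} is diagonal with entries 1/g_{ii}: diag(1/(u^2), 1).
g^{ij}:
  [1/u^2, 0]
  [0, 1]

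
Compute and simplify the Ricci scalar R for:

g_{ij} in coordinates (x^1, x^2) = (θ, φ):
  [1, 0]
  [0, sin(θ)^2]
Non-zero Christoffel symbols (Γ^k_{ij} = Γ^k_{ji}):
Γ^θ_{φ φ} = -sin(2*θ)/2
Γ^φ_{θ φ} = 1/tan(θ)
Ricci tensor (R_{ij} = R^k_{ikj}): R_{θθ} = 1, R_{θφ} = 0, R_{φφ} = sin(θ)^2
Inverse metric: g^{θθ} = 1, g^{φφ} = 1/sin(θ)^2
R = g^{ij} R_{ij} = (1)(1) + (1/sin(θ)^2)(sin(θ)^2) = 2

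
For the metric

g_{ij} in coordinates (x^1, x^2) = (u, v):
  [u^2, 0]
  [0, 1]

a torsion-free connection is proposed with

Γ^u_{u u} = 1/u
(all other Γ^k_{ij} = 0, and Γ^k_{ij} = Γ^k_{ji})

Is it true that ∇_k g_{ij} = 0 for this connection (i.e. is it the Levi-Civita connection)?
Using ∇_k g_{ij} = ∂_k g_{ij} - Γ^m_{ki} g_{mj} - Γ^m_{kj} g_{im}:
e.g. ∇_u g_{uu} = (2*u) - (u) - (u) = 0
Every component ∇_k g_{ij} vanishes: the connection is metric compatible.
Yes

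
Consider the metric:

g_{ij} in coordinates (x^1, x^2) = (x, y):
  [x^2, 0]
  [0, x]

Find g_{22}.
With x^1 = x, x^2 = y, g_{22} = g_{yy} is the row-2, column-2 entry of the matrix.
g_{22} = x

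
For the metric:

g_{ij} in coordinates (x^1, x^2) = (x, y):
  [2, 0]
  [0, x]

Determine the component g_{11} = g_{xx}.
With x^1 = x, x^2 = y, g_{11} = g_{xx} is the row-1, column-1 entry of the matrix.
g_{11} = 2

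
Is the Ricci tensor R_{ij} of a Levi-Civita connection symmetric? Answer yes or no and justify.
R_{ij} = R^k_{ikj}; the pair symmetry R_{kilj} = R_{ljki} gives R_{ij} = R_{ji}.
Yes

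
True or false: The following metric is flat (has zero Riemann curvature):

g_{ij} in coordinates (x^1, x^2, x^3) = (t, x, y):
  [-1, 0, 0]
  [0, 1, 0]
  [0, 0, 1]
All metric components are constant, so every Christoffel symbol vanishes and R^i_{jkl} = 0.
True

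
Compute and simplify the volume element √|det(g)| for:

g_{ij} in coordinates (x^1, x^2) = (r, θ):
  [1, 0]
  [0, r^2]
det(g) = r^2
√|det(g)| = r
Volume element: dV = r dr dθ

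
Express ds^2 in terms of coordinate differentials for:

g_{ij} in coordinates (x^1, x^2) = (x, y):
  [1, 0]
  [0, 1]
ds^2 = g_{ij} dx^i dx^j; only the non-zero components contribute.
ds^2 = dx^2 + dy^2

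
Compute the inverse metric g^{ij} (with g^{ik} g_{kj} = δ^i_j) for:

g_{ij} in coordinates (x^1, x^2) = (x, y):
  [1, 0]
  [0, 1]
The metric is diagonal, so g^{ij} is diagonal with entries 1/g_{ii}: diag(1, 1).
g^{ij}:
  [1, 0]
  [0, 1]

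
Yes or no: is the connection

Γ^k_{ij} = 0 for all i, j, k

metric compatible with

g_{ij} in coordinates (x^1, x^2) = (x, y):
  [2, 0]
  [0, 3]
Using ∇_k g_{ij} = ∂_k g_{ij} - Γ^m_{ki} g_{mj} - Γ^m_{kj} g_{im}:
e.g. ∇_x g_{xy} = (0) - (0) - (0) = 0
Every component ∇_k g_{ij} vanishes: the connection is metric compatible.
Yes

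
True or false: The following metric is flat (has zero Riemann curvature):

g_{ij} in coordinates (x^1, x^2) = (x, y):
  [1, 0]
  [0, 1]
All metric components are constant, so every Christoffel symbol vanishes and R^i_{jkl} = 0.
True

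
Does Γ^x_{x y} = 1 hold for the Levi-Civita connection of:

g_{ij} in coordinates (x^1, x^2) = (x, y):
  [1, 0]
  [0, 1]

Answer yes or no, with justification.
Γ^x_{x y} = (1/2) g^{xx} (∂_x g_{xy} + ∂_y g_{xx} - ∂_x g_{xy}) = (1/2)(1)((0) + (0) - (0)) = 0
This differs from the proposed value 1.
No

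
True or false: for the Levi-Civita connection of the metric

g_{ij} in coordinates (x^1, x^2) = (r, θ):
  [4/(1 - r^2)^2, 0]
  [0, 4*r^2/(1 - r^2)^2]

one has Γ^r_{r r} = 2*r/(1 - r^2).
Γ^r_{r r} = (1/2) g^{rr} (∂_r g_{rr} + ∂_r g_{rr} - ∂_r g_{rr}) = (1/2)((1 - r^2)^2/4)((16*r/(1 - r^2)^3) + (16*r/(1 - r^2)^3) - (16*r/(1 - r^2)^3)) = 2*r/(1 - r^2)
This equals the proposed value 2*r/(1 - r^2).
True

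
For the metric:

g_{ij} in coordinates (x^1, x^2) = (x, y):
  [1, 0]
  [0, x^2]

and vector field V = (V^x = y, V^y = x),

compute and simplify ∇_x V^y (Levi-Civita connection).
Non-zero Christoffel symbols:
Γ^x_{y y} = -x
Γ^y_{x y} = 1/x
∇_x V^y = ∂_x V^y + Γ^y_{x j} V^j
  = (1) + (0)(y) + (1/x)(x)
  = 2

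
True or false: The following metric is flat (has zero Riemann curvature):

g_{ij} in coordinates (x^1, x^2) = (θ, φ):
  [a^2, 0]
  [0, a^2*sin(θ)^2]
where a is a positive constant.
Non-zero Christoffel symbols:
Γ^θ_{φ φ} = -sin(2*θ)/2
Γ^φ_{θ φ} = 1/tan(θ)
Ricci tensor: R_{θθ} = 1, R_{θφ} = 0, R_{φφ} = sin(θ)^2
The Ricci tensor is non-zero, so the Riemann tensor is non-zero: not flat.
False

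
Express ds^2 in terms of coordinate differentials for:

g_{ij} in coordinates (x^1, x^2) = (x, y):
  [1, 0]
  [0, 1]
ds^2 = g_{ij} dx^i dx^j; only the non-zero components contribute.
ds^2 = dx^2 + dy^2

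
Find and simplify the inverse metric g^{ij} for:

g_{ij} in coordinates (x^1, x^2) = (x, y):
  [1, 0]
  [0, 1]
The metric is diagonal, so g^{ij} is diagonal with entries 1/g_{ii}: diag(1, 1).
g^{ij}:
  [1, 0]
  [0, 1]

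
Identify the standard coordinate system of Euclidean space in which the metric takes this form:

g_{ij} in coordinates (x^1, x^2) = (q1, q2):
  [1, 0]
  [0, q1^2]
The line element ds^2 = dq1^2 + q1^2 dq2^2 is dr^2 + r^2 dθ^2 with q1 = r, q2 = θ.
polar coordinates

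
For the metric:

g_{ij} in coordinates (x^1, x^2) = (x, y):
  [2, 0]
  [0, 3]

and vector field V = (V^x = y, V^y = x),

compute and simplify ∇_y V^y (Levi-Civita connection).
All Christoffel symbols are zero.
∇_y V^y = ∂_y V^y + Γ^y_{y j} V^j
  = (0) + (0)(y) + (0)(x)
  = 0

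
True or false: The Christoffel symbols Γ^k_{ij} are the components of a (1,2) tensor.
Under a change of coordinates Γ picks up an inhomogeneous term ∂²x/∂x'∂x'; e.g. Γ = 0 in Cartesian coordinates but Γ^r_{θθ} = -r in polar coordinates on the same flat plane.
False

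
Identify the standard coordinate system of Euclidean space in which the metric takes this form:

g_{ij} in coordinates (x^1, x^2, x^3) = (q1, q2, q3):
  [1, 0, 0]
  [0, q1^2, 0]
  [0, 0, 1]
The line element ds^2 = dq1^2 + q1^2 dq2^2 + dq3^2 is dr^2 + r^2 dθ^2 + dz^2 with q1 = r, q2 = θ, q3 = z.
cylindrical coordinates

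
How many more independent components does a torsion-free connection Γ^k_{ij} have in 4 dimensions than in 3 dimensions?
Independent components in n dimensions: n × n(n+1)/2 = n^2(n+1)/2.
4D: 4 × 10 = 40
3D: 3 × 6 = 18
Difference = 40 - 18 = 22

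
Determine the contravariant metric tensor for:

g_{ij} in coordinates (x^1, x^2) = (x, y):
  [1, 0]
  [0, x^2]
The metric is diagonal, so g^{ij} is diagonal with entries 1/g_{ii}: diag(1, 1/(x^2)).
g^{ij}:
  [1, 0]
  [0, 1/x^2]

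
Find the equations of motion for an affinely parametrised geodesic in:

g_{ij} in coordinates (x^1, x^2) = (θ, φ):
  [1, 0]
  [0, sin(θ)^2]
Geodesic equation: d^2x^k/dλ^2 + Γ^k_{ij} (dx^i/dλ)(dx^j/dλ) = 0.
Non-zero Christoffel symbols:
Γ^θ_{φ φ} = -sin(2*θ)/2
Γ^φ_{θ φ} = 1/tan(θ)
Substituting (the symmetric pair Γ^k_{ij}, Γ^k_{ji} combines into a factor 2):
d^2θ/dλ^2 - (sin(2*θ)/2) (dφ/dλ)^2 = 0
d^2φ/dλ^2 + (2/tan(θ)) (dθ/dλ)(dφ/dλ) = 0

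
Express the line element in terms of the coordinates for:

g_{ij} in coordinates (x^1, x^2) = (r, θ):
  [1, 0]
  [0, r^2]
ds^2 = g_{ij} dx^i dx^j; only the non-zero components contribute.
ds^2 = dr^2 + r^2 dθ^2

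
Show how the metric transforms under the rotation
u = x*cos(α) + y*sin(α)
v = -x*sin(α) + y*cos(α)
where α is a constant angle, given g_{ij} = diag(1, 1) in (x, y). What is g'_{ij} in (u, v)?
Invert the transformation: x = u*cos(α) - v*sin(α), y = u*sin(α) + v*cos(α)
g'_{ij} = (∂x^k/∂x'^i)(∂x^l/∂x'^j) g_{kl}; with g_{kl} = δ_{kl} this is Σ_k (∂x^k/∂x'^i)(∂x^k/∂x'^j).
Jacobian: ∂x/∂u = cos(α), ∂x/∂v = -sin(α), ∂y/∂u = sin(α), ∂y/∂v = cos(α)
g'_{uu} = (cos(α))(cos(α)) + (sin(α))(sin(α)) = 1
g'_{uv} = (cos(α))(-sin(α)) + (sin(α))(cos(α)) = 0
g'_{vv} = (-sin(α))(-sin(α)) + (cos(α))(cos(α)) = 1
g'_{ij} = diag(1, 1)
The Euclidean metric is invariant under rotations.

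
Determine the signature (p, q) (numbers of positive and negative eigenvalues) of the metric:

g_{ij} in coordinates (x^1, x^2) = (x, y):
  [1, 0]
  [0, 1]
The metric is diagonal, so its eigenvalues are the diagonal entries: 1, 1 (at a generic point, where coordinate-dependent entries are positive).
2 positive, 0 negative.
(2, 0) - Riemannian (positive definite)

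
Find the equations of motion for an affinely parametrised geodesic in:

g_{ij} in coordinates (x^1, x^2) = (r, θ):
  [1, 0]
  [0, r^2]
Geodesic equation: d^2x^k/dλ^2 + Γ^k_{ij} (dx^i/dλ)(dx^j/dλ) = 0.
Non-zero Christoffel symbols:
Γ^r_{θ θ} = -r
Γ^θ_{r θ} = 1/r
Substituting (the symmetric pair Γ^k_{ij}, Γ^k_{ji} combines into a factor 2):
d^2r/dλ^2 - r (dθ/dλ)^2 = 0
d^2θ/dλ^2 + (2/r) (dr/dλ)(dθ/dλ) = 0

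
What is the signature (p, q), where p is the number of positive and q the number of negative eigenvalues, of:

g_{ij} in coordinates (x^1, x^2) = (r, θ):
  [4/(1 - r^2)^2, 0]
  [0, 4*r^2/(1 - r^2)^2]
The metric is diagonal, so its eigenvalues are the diagonal entries: 4/(1 - r^2)^2, 4*r^2/(1 - r^2)^2 (at a generic point, where coordinate-dependent entries are positive).
2 positive, 0 negative.
(2, 0) - Riemannian (positive definite)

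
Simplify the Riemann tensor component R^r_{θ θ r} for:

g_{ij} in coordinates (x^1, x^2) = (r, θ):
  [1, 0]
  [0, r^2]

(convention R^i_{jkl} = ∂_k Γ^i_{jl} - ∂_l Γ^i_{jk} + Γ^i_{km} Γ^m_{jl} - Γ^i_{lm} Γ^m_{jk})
Non-zero Christoffel symbols (Γ^k_{ij} = Γ^k_{ji}):
Γ^r_{θ θ} = -r
Γ^θ_{r θ} = 1/r
R^r_{θ θ r} = ∂_θ Γ^r_{θ r} - ∂_r Γ^r_{θ θ} + Γ^r_{θ m} Γ^m_{θ r} - Γ^r_{r m} Γ^m_{θ θ}
  = (0) - (-1) + (-1) - (0) = 0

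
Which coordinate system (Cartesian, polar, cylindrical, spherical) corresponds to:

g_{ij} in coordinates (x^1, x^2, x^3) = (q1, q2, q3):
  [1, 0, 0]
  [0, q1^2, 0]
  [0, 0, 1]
The line element ds^2 = dq1^2 + q1^2 dq2^2 + dq3^2 is dr^2 + r^2 dθ^2 + dz^2 with q1 = r, q2 = θ, q3 = z.
cylindrical coordinates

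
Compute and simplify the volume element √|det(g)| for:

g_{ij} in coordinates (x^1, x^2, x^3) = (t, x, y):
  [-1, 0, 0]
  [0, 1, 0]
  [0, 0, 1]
det(g) = -1
√|det(g)| = 1
Volume element: dV = 1 dt dx dy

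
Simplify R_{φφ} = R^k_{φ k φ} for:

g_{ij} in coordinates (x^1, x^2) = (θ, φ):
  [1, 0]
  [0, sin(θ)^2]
Non-zero Christoffel symbols (Γ^k_{ij} = Γ^k_{ji}):
Γ^θ_{φ φ} = -sin(2*θ)/2
Γ^φ_{θ φ} = 1/tan(θ)
R^θ_{φ θ φ} = ∂_θ Γ^θ_{φ φ} - ∂_φ Γ^θ_{φ θ} + Γ^θ_{θ m} Γ^m_{φ φ} - Γ^θ_{φ m} Γ^m_{φ θ}
  = (-cos(2*θ)) - (0) + (0) - (-cos(θ)^2) = sin(θ)^2
R^φ_{φ φ φ} = 0 (a repeated index in an antisymmetric pair)
R_{φφ} = R^θ_{φ θ φ} + R^φ_{φ φ φ} = (sin(θ)^2) + (0) = sin(θ)^2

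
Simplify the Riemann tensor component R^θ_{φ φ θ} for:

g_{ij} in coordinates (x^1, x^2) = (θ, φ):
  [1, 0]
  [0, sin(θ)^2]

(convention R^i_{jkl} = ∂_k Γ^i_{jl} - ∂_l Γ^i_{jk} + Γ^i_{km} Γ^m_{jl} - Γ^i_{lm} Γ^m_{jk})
Non-zero Christoffel symbols (Γ^k_{ij} = Γ^k_{ji}):
Γ^θ_{φ φ} = -sin(2*θ)/2
Γ^φ_{θ φ} = 1/tan(θ)
R^θ_{φ φ θ} = ∂_φ Γ^θ_{φ θ} - ∂_θ Γ^θ_{φ φ} + Γ^θ_{φ m} Γ^m_{φ θ} - Γ^θ_{θ m} Γ^m_{φ φ}
  = (0) - (-cos(2*θ)) + (-cos(θ)^2) - (0) = -sin(θ)^2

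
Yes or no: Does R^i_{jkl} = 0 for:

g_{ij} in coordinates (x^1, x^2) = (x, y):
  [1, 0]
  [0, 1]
All metric components are constant, so every Christoffel symbol vanishes and R^i_{jkl} = 0.
Yes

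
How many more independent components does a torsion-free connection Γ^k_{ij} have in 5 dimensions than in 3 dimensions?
Independent components in n dimensions: n × n(n+1)/2 = n^2(n+1)/2.
5D: 5 × 15 = 75
3D: 3 × 6 = 18
Difference = 75 - 18 = 57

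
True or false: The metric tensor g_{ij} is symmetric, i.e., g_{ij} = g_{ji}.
By definition the metric is a symmetric bilinear form, g_{ij} = g_{ji}.
True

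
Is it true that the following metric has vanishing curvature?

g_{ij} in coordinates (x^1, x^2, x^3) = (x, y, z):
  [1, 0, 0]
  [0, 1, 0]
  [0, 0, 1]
All metric components are constant, so every Christoffel symbol vanishes and R^i_{jkl} = 0.
Yes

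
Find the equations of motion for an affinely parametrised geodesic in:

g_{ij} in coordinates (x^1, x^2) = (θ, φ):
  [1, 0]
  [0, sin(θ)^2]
Geodesic equation: d^2x^k/dλ^2 + Γ^k_{ij} (dx^i/dλ)(dx^j/dλ) = 0.
Non-zero Christoffel symbols:
Γ^θ_{φ φ} = -sin(2*θ)/2
Γ^φ_{θ φ} = 1/tan(θ)
Substituting (the symmetric pair Γ^k_{ij}, Γ^k_{ji} combines into a factor 2):
d^2θ/dλ^2 - (sin(2*θ)/2) (dφ/dλ)^2 = 0
d^2φ/dλ^2 + (2/tan(θ)) (dθ/dλ)(dφ/dλ) = 0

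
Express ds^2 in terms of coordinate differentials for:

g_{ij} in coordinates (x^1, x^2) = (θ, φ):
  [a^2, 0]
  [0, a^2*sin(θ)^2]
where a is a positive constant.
ds^2 = g_{ij} dx^i dx^j; only the non-zero components contribute.
ds^2 = a^2 dθ^2 + a^2*sin(θ)^2 dφ^2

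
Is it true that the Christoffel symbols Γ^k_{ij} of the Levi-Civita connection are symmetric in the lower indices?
The Levi-Civita connection is torsion-free, which is exactly Γ^k_{ij} = Γ^k_{ji}.
Yes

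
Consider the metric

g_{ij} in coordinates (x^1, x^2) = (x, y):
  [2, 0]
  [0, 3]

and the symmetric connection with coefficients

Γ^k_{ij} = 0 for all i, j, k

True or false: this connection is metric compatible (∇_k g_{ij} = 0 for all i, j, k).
Using ∇_k g_{ij} = ∂_k g_{ij} - Γ^m_{ki} g_{mj} - Γ^m_{kj} g_{im}:
e.g. ∇_x g_{xy} = (0) - (0) - (0) = 0
Every component ∇_k g_{ij} vanishes: the connection is metric compatible.
True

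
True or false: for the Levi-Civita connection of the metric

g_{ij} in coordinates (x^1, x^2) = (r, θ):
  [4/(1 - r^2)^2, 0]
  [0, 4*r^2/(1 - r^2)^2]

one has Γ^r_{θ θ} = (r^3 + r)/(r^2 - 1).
Γ^r_{θ θ} = (1/2) g^{rr} (∂_θ g_{rθ} + ∂_θ g_{rθ} - ∂_r g_{θθ}) = (1/2)((1 - r^2)^2/4)((0) + (0) - (-8*(r^3 + r)/(r^2 - 1)^3)) = (r^3 + r)/(r^2 - 1)
This equals the proposed value (r^3 + r)/(r^2 - 1).
True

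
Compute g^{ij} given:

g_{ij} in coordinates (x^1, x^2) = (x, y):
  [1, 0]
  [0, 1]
The metric is diagonal, so g^{ij} is diagonal with entries 1/g_{ii}: diag(1, 1).
g^{ij}:
  [1, 0]
  [0, 1]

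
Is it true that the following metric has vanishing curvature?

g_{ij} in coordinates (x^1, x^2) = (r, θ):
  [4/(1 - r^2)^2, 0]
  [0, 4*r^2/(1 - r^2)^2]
Non-zero Christoffel symbols:
Γ^r_{r r} = 2*r/(1 - r^2)
Γ^r_{θ θ} = (r^3 + r)/(r^2 - 1)
Γ^θ_{r θ} = (-r^2 - 1)/(r^3 - r)
Ricci tensor: R_{rr} = -4/(r^2 - 1)^2, R_{rθ} = 0, R_{θθ} = -4*r^2/(r^2 - 1)^2
The Ricci tensor is non-zero, so the Riemann tensor is non-zero: not flat.
No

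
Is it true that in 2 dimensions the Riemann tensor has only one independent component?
The number of independent components is n^2(n^2-1)/12 = 4·3/12 = 1 for n = 2 (e.g. R_{1212}).
Yes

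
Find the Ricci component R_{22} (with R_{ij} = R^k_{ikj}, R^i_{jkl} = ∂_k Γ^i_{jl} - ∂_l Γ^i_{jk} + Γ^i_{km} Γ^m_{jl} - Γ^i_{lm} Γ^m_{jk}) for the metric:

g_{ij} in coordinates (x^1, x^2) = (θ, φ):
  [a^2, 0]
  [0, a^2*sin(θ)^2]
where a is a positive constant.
Non-zero Christoffel symbols (Γ^k_{ij} = Γ^k_{ji}):
Γ^θ_{φ φ} = -sin(2*θ)/2
Γ^φ_{θ φ} = 1/tan(θ)
R^θ_{φ θ φ} = ∂_θ Γ^θ_{φ φ} - ∂_φ Γ^θ_{φ θ} + Γ^θ_{θ m} Γ^m_{φ φ} - Γ^θ_{φ m} Γ^m_{φ θ}
  = (-cos(2*θ)) - (0) + (0) - (-cos(θ)^2) = sin(θ)^2
R^φ_{φ φ φ} = 0 (a repeated index in an antisymmetric pair)
R_{φφ} = R^θ_{φ θ φ} + R^φ_{φ φ φ} = (sin(θ)^2) + (0) = sin(θ)^2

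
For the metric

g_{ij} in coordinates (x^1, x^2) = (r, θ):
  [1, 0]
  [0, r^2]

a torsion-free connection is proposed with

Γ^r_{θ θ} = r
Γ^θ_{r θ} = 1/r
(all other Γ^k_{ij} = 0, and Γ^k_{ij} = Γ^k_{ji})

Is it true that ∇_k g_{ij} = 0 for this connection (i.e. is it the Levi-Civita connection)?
Using ∇_k g_{ij} = ∂_k g_{ij} - Γ^m_{ki} g_{mj} - Γ^m_{kj} g_{im}:
∇_θ g_{rθ} = (0) - (r) - (r) = -2*r ≠ 0
So the connection is not metric compatible (it is not the Levi-Civita connection).
No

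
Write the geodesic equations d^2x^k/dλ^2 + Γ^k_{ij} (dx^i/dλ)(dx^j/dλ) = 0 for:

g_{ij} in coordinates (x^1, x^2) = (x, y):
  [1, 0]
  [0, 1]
Geodesic equation: d^2x^k/dλ^2 + Γ^k_{ij} (dx^i/dλ)(dx^j/dλ) = 0.
All Christoffel symbols vanish, so the geodesics are straight lines:
d^2x/dλ^2 = 0
d^2y/dλ^2 = 0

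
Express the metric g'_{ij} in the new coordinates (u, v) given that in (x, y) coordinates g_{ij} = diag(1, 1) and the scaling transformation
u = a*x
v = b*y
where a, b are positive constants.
Invert the transformation: x = u/a, y = v/b
g'_{ij} = (∂x^k/∂x'^i)(∂x^l/∂x'^j) g_{kl}; with g_{kl} = δ_{kl} this is Σ_k (∂x^k/∂x'^i)(∂x^k/∂x'^j).
Jacobian: ∂x/∂u = 1/a, ∂x/∂v = 0, ∂y/∂u = 0, ∂y/∂v = 1/b
g'_{uu} = (1/a)(1/a) + (0)(0) = 1/a^2
g'_{uv} = (1/a)(0) + (0)(1/b) = 0
g'_{vv} = (0)(0) + (1/b)(1/b) = 1/b^2
g'_{ij} = diag(1/a^2, 1/b^2)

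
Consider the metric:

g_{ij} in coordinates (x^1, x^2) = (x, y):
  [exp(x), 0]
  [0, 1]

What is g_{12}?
With x^1 = x, x^2 = y, g_{12} = g_{xy} is the row-1, column-2 entry of the matrix.
g_{12} = 0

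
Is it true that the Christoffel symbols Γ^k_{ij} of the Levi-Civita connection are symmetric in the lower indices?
The Levi-Civita connection is torsion-free, which is exactly Γ^k_{ij} = Γ^k_{ji}.
Yes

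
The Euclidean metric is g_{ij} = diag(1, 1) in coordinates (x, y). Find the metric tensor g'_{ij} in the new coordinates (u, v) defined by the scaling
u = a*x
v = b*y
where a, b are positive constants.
Invert the transformation: x = u/a, y = v/b
g'_{ij} = (∂x^k/∂x'^i)(∂x^l/∂x'^j) g_{kl}; with g_{kl} = δ_{kl} this is Σ_k (∂x^k/∂x'^i)(∂x^k/∂x'^j).
Jacobian: ∂x/∂u = 1/a, ∂x/∂v = 0, ∂y/∂u = 0, ∂y/∂v = 1/b
g'_{uu} = (1/a)(1/a) + (0)(0) = 1/a^2
g'_{uv} = (1/a)(0) + (0)(1/b) = 0
g'_{vv} = (0)(0) + (1/b)(1/b) = 1/b^2
g'_{ij} = diag(1/a^2, 1/b^2)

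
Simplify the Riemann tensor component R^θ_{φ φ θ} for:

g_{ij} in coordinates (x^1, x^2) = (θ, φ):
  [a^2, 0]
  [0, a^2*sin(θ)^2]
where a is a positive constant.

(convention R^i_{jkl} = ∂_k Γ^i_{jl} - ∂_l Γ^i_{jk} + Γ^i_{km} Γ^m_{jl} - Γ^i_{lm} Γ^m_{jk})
Non-zero Christoffel symbols (Γ^k_{ij} = Γ^k_{ji}):
Γ^θ_{φ φ} = -sin(2*θ)/2
Γ^φ_{θ φ} = 1/tan(θ)
R^θ_{φ φ θ} = ∂_φ Γ^θ_{φ θ} - ∂_θ Γ^θ_{φ φ} + Γ^θ_{φ m} Γ^m_{φ θ} - Γ^θ_{θ m} Γ^m_{φ φ}
  = (0) - (-cos(2*θ)) + (-cos(θ)^2) - (0) = -sin(θ)^2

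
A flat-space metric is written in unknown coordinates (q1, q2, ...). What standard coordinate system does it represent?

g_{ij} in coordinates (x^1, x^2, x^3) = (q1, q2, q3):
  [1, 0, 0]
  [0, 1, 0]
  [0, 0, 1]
All components are constant and the metric is the identity, i.e. orthonormal rectilinear coordinates.
Cartesian (3D) coordinates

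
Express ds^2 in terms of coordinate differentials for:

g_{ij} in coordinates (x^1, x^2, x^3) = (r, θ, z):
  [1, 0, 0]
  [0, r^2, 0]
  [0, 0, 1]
ds^2 = g_{ij} dx^i dx^j; only the non-zero components contribute.
ds^2 = dr^2 + r^2 dθ^2 + dz^2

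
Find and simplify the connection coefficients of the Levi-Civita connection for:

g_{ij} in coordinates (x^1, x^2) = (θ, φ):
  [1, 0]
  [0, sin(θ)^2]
Using Γ^k_{ij} = (1/2) g^{km} (∂_i g_{mj} + ∂_j g_{mi} - ∂_m g_{ij}); the metric is diagonal, so only the m = k term contributes.
Non-zero symbols (using the symmetry Γ^k_{ij} = Γ^k_{ji}):
Γ^θ_{φ φ} = (1/2) g^{θθ} (∂_φ g_{θφ} + ∂_φ g_{θφ} - ∂_θ g_{φφ}) = (1/2)(1)((0) + (0) - (sin(2*θ))) = -sin(2*θ)/2
Γ^φ_{θ φ} = (1/2) g^{φφ} (∂_θ g_{φφ} + ∂_φ g_{φθ} - ∂_φ g_{θφ}) = (1/2)(1/sin(θ)^2)((sin(2*θ)) + (0) - (0)) = 1/tan(θ)
All other Christoffel symbols are zero.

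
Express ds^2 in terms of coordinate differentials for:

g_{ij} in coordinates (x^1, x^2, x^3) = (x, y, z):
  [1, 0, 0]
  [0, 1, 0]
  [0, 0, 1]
ds^2 = g_{ij} dx^i dx^j; only the non-zero components contribute.
ds^2 = dx^2 + dy^2 + dz^2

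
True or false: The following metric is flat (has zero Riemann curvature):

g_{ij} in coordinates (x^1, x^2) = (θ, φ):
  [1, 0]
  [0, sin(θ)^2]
Non-zero Christoffel symbols:
Γ^θ_{φ φ} = -sin(2*θ)/2
Γ^φ_{θ φ} = 1/tan(θ)
Ricci tensor: R_{θθ} = 1, R_{θφ} = 0, R_{φφ} = sin(θ)^2
The Ricci tensor is non-zero, so the Riemann tensor is non-zero: not flat.
False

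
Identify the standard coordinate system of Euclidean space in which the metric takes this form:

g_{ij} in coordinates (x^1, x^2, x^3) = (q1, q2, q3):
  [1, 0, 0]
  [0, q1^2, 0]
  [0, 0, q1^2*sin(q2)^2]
The line element ds^2 = dq1^2 + q1^2 dq2^2 + q1^2 sin(q2)^2 dq3^2 is dr^2 + r^2 dθ^2 + r^2 sin(θ)^2 dφ^2 with q1 = r, q2 = θ, q3 = φ.
spherical coordinates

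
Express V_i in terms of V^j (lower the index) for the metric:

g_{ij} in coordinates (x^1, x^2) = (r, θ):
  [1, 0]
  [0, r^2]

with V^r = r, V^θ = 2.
V_i = g_{ij} V^j:
V_r = (1)(r) + (0)(2) = r
V_θ = (0)(r) + (r^2)(2) = 2*r^2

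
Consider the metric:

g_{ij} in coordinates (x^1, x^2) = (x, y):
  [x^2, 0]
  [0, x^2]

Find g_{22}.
With x^1 = x, x^2 = y, g_{22} = g_{yy} is the row-2, column-2 entry of the matrix.
g_{22} = x^2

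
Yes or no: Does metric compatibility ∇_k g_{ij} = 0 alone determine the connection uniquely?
One also needs vanishing torsion; metric compatibility plus torsion-freeness singles out the Levi-Civita connection.
No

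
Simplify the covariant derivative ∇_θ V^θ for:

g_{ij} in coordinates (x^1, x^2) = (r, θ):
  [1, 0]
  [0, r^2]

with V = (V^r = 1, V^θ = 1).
Non-zero Christoffel symbols:
Γ^r_{θ θ} = -r
Γ^θ_{r θ} = 1/r
∇_θ V^θ = ∂_θ V^θ + Γ^θ_{θ j} V^j
  = (0) + (1/r)(1) + (0)(1)
  = 1/r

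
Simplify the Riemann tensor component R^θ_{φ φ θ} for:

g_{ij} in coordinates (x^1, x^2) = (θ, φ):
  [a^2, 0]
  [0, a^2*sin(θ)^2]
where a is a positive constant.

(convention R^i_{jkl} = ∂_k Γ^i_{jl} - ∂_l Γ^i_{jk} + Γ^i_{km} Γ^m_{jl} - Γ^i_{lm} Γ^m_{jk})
Non-zero Christoffel symbols (Γ^k_{ij} = Γ^k_{ji}):
Γ^θ_{φ φ} = -sin(2*θ)/2
Γ^φ_{θ φ} = 1/tan(θ)
R^θ_{φ φ θ} = ∂_φ Γ^θ_{φ θ} - ∂_θ Γ^θ_{φ φ} + Γ^θ_{φ m} Γ^m_{φ θ} - Γ^θ_{θ m} Γ^m_{φ φ}
  = (0) - (-cos(2*θ)) + (-cos(θ)^2) - (0) = -sin(θ)^2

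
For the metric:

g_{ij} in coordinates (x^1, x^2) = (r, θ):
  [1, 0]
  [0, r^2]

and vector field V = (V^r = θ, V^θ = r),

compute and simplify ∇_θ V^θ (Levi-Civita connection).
Non-zero Christoffel symbols:
Γ^r_{θ θ} = -r
Γ^θ_{r θ} = 1/r
∇_θ V^θ = ∂_θ V^θ + Γ^θ_{θ j} V^j
  = (0) + (1/r)(θ) + (0)(r)
  = θ/r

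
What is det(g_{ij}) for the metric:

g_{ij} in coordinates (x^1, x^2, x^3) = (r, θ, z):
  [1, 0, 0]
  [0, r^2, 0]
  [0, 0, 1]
Diagonal metric: det(g) = g_{11}·g_{22}·g_{33}
= (1)·(r^2)·(1)
det(g) = r^2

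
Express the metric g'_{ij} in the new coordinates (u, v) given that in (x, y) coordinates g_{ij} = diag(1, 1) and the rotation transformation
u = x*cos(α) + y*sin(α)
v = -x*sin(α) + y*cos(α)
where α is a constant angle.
Invert the transformation: x = u*cos(α) - v*sin(α), y = u*sin(α) + v*cos(α)
g'_{ij} = (∂x^k/∂x'^i)(∂x^l/∂x'^j) g_{kl}; with g_{kl} = δ_{kl} this is Σ_k (∂x^k/∂x'^i)(∂x^k/∂x'^j).
Jacobian: ∂x/∂u = cos(α), ∂x/∂v = -sin(α), ∂y/∂u = sin(α), ∂y/∂v = cos(α)
g'_{uu} = (cos(α))(cos(α)) + (sin(α))(sin(α)) = 1
g'_{uv} = (cos(α))(-sin(α)) + (sin(α))(cos(α)) = 0
g'_{vv} = (-sin(α))(-sin(α)) + (cos(α))(cos(α)) = 1
g'_{ij} = diag(1, 1)
The Euclidean metric is invariant under rotations.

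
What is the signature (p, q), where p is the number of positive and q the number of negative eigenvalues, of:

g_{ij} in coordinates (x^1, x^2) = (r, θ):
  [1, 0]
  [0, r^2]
The metric is diagonal, so its eigenvalues are the diagonal entries: 1, r^2 (at a generic point, where coordinate-dependent entries are positive).
2 positive, 0 negative.
(2, 0) - Riemannian (positive definite)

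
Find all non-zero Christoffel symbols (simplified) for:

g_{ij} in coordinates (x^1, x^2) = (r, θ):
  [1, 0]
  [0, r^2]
Using Γ^k_{ij} = (1/2) g^{km} (∂_i g_{mj} + ∂_j g_{mi} - ∂_m g_{ij}); the metric is diagonal, so only the m = k term contributes.
Non-zero symbols (using the symmetry Γ^k_{ij} = Γ^k_{ji}):
Γ^r_{θ θ} = (1/2) g^{rr} (∂_θ g_{rθ} + ∂_θ g_{rθ} - ∂_r g_{θθ}) = (1/2)(1)((0) + (0) - (2*r)) = -r
Γ^θ_{r θ} = (1/2) g^{θθ} (∂_r g_{θθ} + ∂_θ g_{θr} - ∂_θ g_{rθ}) = (1/2)(1/r^2)((2*r) + (0) - (0)) = 1/r
All other Christoffel symbols are zero.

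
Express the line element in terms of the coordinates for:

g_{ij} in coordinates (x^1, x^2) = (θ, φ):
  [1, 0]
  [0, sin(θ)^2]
ds^2 = g_{ij} dx^i dx^j; only the non-zero components contribute.
ds^2 = dθ^2 + sin(θ)^2 dφ^2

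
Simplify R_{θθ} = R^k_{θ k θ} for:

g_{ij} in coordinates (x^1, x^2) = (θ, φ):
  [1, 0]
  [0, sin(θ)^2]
Non-zero Christoffel symbols (Γ^k_{ij} = Γ^k_{ji}):
Γ^θ_{φ φ} = -sin(2*θ)/2
Γ^φ_{θ φ} = 1/tan(θ)
R^θ_{θ θ θ} = 0 (a repeated index in an antisymmetric pair)
R^φ_{θ φ θ} = ∂_φ Γ^φ_{θ θ} - ∂_θ Γ^φ_{θ φ} + Γ^φ_{φ m} Γ^m_{θ θ} - Γ^φ_{θ m} Γ^m_{θ φ}
  = (0) - (-1/sin(θ)^2) + (0) - (1/tan(θ)^2) = 1
R_{θθ} = R^θ_{θ θ θ} + R^φ_{θ φ θ} = (0) + (1) = 1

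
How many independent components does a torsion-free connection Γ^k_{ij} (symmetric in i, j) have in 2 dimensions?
Γ^k_{ij} has n choices for the upper index and n(n+1)/2 independent symmetric lower index pairs.
Total = 2 × 2×3/2 = 2 × 3 = 6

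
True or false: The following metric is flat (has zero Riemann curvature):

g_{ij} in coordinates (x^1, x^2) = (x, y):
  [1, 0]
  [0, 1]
All metric components are constant, so every Christoffel symbol vanishes and R^i_{jkl} = 0.
True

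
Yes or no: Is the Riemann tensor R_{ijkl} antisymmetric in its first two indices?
R_{ijkl} = -R_{jikl} (follows from metric compatibility).
Yes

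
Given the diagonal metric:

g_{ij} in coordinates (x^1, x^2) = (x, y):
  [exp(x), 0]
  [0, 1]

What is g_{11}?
With x^1 = x, x^2 = y, g_{11} = g_{xx} is the row-1, column-1 entry of the matrix.
g_{11} = exp(x)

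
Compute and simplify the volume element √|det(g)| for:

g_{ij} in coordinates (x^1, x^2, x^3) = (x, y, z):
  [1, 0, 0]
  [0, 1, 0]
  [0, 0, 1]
det(g) = 1
√|det(g)| = 1
Volume element: dV = 1 dx dy dz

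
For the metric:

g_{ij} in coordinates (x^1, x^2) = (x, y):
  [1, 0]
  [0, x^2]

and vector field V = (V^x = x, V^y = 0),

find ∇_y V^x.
Non-zero Christoffel symbols:
Γ^x_{y y} = -x
Γ^y_{x y} = 1/x
∇_y V^x = ∂_y V^x + Γ^x_{y j} V^j
  = (0) + (0)(x) + (-x)(0)
  = 0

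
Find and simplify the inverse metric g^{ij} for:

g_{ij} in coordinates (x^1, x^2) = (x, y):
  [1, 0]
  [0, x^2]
The metric is diagonal, so g^{ij} is diagonal with entries 1/g_{ii}: diag(1, 1/(x^2)).
g^{ij}:
  [1, 0]
  [0, 1/x^2]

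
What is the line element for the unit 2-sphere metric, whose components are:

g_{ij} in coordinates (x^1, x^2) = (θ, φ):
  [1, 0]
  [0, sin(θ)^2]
ds^2 = g_{ij} dx^i dx^j; only the non-zero components contribute.
ds^2 = dθ^2 + sin(θ)^2 dφ^2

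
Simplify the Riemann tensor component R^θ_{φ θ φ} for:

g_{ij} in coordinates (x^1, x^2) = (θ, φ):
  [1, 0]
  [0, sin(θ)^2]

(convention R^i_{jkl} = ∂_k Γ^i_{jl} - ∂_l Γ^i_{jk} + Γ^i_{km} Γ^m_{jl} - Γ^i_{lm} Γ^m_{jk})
Non-zero Christoffel symbols (Γ^k_{ij} = Γ^k_{ji}):
Γ^θ_{φ φ} = -sin(2*θ)/2
Γ^φ_{θ φ} = 1/tan(θ)
R^θ_{φ θ φ} = ∂_θ Γ^θ_{φ φ} - ∂_φ Γ^θ_{φ θ} + Γ^θ_{θ m} Γ^m_{φ φ} - Γ^θ_{φ m} Γ^m_{φ θ}
  = (-cos(2*θ)) - (0) + (0) - (-cos(θ)^2) = sin(θ)^2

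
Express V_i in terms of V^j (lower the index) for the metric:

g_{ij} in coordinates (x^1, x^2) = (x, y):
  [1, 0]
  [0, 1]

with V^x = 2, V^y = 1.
V_i = g_{ij} V^j:
V_x = (1)(2) + (0)(1) = 2
V_y = (0)(2) + (1)(1) = 1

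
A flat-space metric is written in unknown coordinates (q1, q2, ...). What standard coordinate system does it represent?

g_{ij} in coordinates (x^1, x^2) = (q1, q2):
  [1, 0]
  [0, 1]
All components are constant and the metric is the identity, i.e. orthonormal rectilinear coordinates.
Cartesian (2D) coordinates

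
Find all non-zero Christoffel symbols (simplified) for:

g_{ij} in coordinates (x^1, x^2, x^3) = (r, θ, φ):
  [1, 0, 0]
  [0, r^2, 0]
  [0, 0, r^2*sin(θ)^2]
Using Γ^k_{ij} = (1/2) g^{km} (∂_i g_{mj} + ∂_j g_{mi} - ∂_m g_{ij}); the metric is diagonal, so only the m = k term contributes.
Non-zero symbols (using the symmetry Γ^k_{ij} = Γ^k_{ji}):
Γ^r_{θ θ} = (1/2) g^{rr} (∂_θ g_{rθ} + ∂_θ g_{rθ} - ∂_r g_{θθ}) = (1/2)(1)((0) + (0) - (2*r)) = -r
Γ^r_{φ φ} = (1/2) g^{rr} (∂_φ g_{rφ} + ∂_φ g_{rφ} - ∂_r g_{φφ}) = (1/2)(1)((0) + (0) - (2*r*sin(θ)^2)) = -r*sin(θ)^2
Γ^θ_{r θ} = (1/2) g^{θθ} (∂_r g_{θθ} + ∂_θ g_{θr} - ∂_θ g_{rθ}) = (1/2)(1/r^2)((2*r) + (0) - (0)) = 1/r
Γ^θ_{φ φ} = (1/2) g^{θθ} (∂_φ g_{θφ} + ∂_φ g_{θφ} - ∂_θ g_{φφ}) = (1/2)(1/r^2)((0) + (0) - (r^2*sin(2*θ))) = -sin(2*θ)/2
Γ^φ_{r φ} = (1/2) g^{φφ} (∂_r g_{φφ} + ∂_φ g_{φr} - ∂_φ g_{rφ}) = (1/2)(1/(r^2*sin(θ)^2))((2*r*sin(θ)^2) + (0) - (0)) = 1/r
Γ^φ_{θ φ} = (1/2) g^{φφ} (∂_θ g_{φφ} + ∂_φ g_{φθ} - ∂_φ g_{θφ}) = (1/2)(1/(r^2*sin(θ)^2))((r^2*sin(2*θ)) + (0) - (0)) = 1/tan(θ)
All other Christoffel symbols are zero.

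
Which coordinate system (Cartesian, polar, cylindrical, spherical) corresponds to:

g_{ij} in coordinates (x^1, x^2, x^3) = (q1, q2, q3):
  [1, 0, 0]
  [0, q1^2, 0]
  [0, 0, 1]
The line element ds^2 = dq1^2 + q1^2 dq2^2 + dq3^2 is dr^2 + r^2 dθ^2 + dz^2 with q1 = r, q2 = θ, q3 = z.
cylindrical coordinates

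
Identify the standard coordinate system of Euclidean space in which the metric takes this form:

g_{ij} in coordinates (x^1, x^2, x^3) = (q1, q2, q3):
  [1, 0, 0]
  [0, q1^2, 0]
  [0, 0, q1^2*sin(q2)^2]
The line element ds^2 = dq1^2 + q1^2 dq2^2 + q1^2 sin(q2)^2 dq3^2 is dr^2 + r^2 dθ^2 + r^2 sin(θ)^2 dφ^2 with q1 = r, q2 = θ, q3 = φ.
spherical coordinates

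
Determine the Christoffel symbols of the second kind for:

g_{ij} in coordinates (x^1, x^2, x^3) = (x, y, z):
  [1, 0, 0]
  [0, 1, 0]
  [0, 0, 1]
Using Γ^k_{ij} = (1/2) g^{km} (∂_i g_{mj} + ∂_j g_{mi} - ∂_m g_{ij}); the metric is diagonal, so only the m = k term contributes.
Every metric component is constant, so all ∂_m g_{ij} = 0 and every Christoffel symbol vanishes.
All Christoffel symbols are zero.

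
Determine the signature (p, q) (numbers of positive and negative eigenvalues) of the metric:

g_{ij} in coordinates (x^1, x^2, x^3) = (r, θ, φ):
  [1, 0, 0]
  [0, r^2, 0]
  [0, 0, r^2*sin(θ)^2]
The metric is diagonal, so its eigenvalues are the diagonal entries: 1, r^2, r^2*sin(θ)^2 (at a generic point, where coordinate-dependent entries are positive).
3 positive, 0 negative.
(3, 0) - Riemannian (positive definite)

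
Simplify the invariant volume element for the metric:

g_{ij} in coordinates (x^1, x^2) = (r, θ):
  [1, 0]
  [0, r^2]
det(g) = r^2
√|det(g)| = r
Volume element: dV = r dr dθ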